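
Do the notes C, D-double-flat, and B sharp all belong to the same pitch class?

Yes

C = pitch class 0 and Dbb = pitch class 0 and B# = pitch class 0 — the same pitch class, so they are enharmonic equivalents.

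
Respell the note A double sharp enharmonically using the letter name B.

Plain B sits at the same pitch as A##, so on the letter B the same pitch needs a natural: B.

B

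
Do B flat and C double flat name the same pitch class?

Yes

Bb is pitch class 10; Cbb is pitch class 10.
All spellings map to pitch class 10, so they are enharmonically equivalent.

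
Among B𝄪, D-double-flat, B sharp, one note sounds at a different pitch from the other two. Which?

In 12-tone equal temperament, enharmonic equivalents share a pitch class. B## is pitch class 1; Dbb is pitch class 0; B# is pitch class 0.
Dbb and B# share pitch class 0, while B## is pitch class 1.

B##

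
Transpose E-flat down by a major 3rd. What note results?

A third below E lands on the letter C.
A major third spans 4 semitones, so Eb moves to pitch class 11. On the letter C that is Cb.

Cb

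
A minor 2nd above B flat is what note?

Cb

A second above B lands on the letter C.
A minor second spans 1 semitone, so Bb moves to pitch class 11. On the letter C that is Cb.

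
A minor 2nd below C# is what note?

B#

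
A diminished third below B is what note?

B down a major third is G, so the target letter is G.
From B, a diminished third is 2 semitones down: G##.

G##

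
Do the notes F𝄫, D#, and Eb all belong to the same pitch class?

Yes

Fbb = pitch class 3 and D# = pitch class 3 and Eb = pitch class 3 — the same pitch class, so they are enharmonic equivalents.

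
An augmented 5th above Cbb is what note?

C up a perfect fifth is G, so the target letter is G.
From Cbb, an augmented fifth is 8 semitones up: Gb.

Gb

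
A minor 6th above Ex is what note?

C##

E up a major sixth is C#, so the target letter is C.
From E##, a minor sixth is 8 semitones up: C##.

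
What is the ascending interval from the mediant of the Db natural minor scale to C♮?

augmented fifth

The mediant of Db natural minor is Fb.
Fb up to C: letters F→C make it a fifth; 8 semitones makes it augmented.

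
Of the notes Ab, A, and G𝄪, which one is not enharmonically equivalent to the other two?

Ab

In 12-tone equal temperament, enharmonic equivalents share a pitch class. Ab is pitch class 8; A is pitch class 9; G## is pitch class 9.
A and G## share pitch class 9, while Ab is pitch class 8.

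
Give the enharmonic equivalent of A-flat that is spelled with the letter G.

G#

Ab is pitch class 8. The letter G alone is pitch class 7.
To reach pitch class 8 from G requires an offset of +1 semitone, i.e. sharp: G#.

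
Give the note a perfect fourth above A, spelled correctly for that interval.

D

A up a perfect fourth is D, so the target letter is D.
From A, a perfect fourth is 5 semitones up: D.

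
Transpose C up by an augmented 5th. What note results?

G#

C up a perfect fifth is G, so the target letter is G.
From C, an augmented fifth is 8 semitones up: G#.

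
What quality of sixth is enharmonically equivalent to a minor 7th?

A minor seventh spans 10 semitones.
A sixth spanning 10 semitones is augmented (the major sixth is 9).

augmented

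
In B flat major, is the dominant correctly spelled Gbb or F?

F

Each scale degree takes a distinct letter name. Degree 5 of a scale on B must use the letter F.
F and Gbb are enharmonically the same pitch, but only F uses the letter F, so it is the correct spelling here.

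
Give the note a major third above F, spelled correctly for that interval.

A third above F lands on the letter A.
A major third spans 4 semitones, so F moves to pitch class 9. On the letter A that is A.

A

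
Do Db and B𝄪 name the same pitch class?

Db = pitch class 1 and B## = pitch class 1 — the same pitch class, so they are enharmonic equivalents.

Yes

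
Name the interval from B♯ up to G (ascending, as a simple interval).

diminished sixth

Counting letters B–C–D–E–F–G gives a sixth.
B#→G = 7 semitones, 2 narrower than the major sixth (9), so diminished.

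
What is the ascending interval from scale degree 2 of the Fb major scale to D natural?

augmented fifth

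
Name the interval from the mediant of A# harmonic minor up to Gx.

The mediant of A# harmonic minor is C#.
C# up to G##: letters C→G make it a fifth; 8 semitones makes it augmented.

augmented fifth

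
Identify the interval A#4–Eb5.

Counting letters A–B–C–D–E gives a fifth.
A#→Eb = 5 semitones, 2 narrower than the perfect fifth (7), so doubly diminished.

doubly diminished fifth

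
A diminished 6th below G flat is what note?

B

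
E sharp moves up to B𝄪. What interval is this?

Counting letters E–F–G–A–B gives a fifth.
E#→B## = 8 semitones, 1 wider than the perfect fifth (7), so augmented.

augmented fifth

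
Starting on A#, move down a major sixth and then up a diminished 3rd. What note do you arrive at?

A major sixth down from A# is C# (letter C, 9 semitones down).
A diminished third up from C# is Eb (letter E, 2 semitones up).

Eb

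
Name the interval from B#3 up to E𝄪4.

augmented fourth

The letter names run B→E, a span of 3 letter steps, so the interval is some kind of fourth.
B# to E## is 6 semitones. A perfect fourth is 5, so 6 makes it augmented.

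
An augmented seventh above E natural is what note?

E up a major seventh is D#, so the target letter is D.
From E, an augmented seventh is 12 semitones up: D##.

D##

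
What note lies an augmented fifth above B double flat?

B up a perfect fifth is F#, so the target letter is F.
From Bbb, an augmented fifth is 8 semitones up: F.

F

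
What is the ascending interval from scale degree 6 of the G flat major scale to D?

major seventh

Scale degree 6 of Gb major is Eb.
Eb up to D: letters E→D make it a seventh; 11 semitones makes it major.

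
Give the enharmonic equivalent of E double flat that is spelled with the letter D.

D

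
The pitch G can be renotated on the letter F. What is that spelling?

Plain F sits 2 semitones below G, so on the letter F the same pitch needs a double sharp: F##.

F##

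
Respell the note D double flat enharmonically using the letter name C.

C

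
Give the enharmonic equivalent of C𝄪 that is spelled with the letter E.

C## is pitch class 2. The letter E alone is pitch class 4.
To reach pitch class 2 from E requires an offset of -2 semitones, i.e. double flat: Ebb.

Ebb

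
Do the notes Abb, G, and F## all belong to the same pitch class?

Abb is pitch class 7; G is pitch class 7; F## is pitch class 7.
All spellings map to pitch class 7, so they are enharmonically equivalent.

Yes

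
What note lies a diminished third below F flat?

D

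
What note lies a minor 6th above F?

F up a major sixth is D, so the target letter is D.
From F, a minor sixth is 8 semitones up: Db.

Db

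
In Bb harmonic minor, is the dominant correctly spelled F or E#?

Each scale degree takes a distinct letter name. Degree 5 of a scale on B must use the letter F.
F and E# are enharmonically the same pitch, but only F uses the letter F, so it is the correct spelling here.

F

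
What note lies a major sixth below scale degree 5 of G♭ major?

Fb

Scale degree 5 of Gb major is Db.
A major sixth (9 semitones) below Db lands on the letter F, giving Fb.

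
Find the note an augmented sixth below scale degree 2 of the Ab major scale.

Scale degree 2 of Ab major is Bb.
An augmented sixth (10 semitones) below Bb lands on the letter D, giving Dbb.

Dbb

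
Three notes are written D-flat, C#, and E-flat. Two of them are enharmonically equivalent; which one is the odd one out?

Eb

In 12-tone equal temperament, enharmonic equivalents share a pitch class. Db is pitch class 1; C# is pitch class 1; Eb is pitch class 3.
Db and C# share pitch class 1, while Eb is pitch class 3.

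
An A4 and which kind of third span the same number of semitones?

An augmented fourth spans 6 semitones.
A third spanning 6 semitones is doubly augmented (the major third is 4).

doubly augmented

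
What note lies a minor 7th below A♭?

Bb

A seventh below A lands on the letter B.
A minor seventh spans 10 semitones, so Ab moves to pitch class 10. On the letter B that is Bb.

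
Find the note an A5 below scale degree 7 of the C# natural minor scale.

Scale degree 7 of C# natural minor is B.
An augmented fifth (8 semitones) below B lands on the letter E, giving Eb.

Eb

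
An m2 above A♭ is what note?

Bbb

A up a major second is B, so the target letter is B.
From Ab, a minor second is 1 semitone up: Bbb.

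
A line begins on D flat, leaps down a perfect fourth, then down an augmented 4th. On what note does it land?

A perfect fourth down from Db is Ab (letter A, 5 semitones down).
An augmented fourth down from Ab is Ebb (letter E, 6 semitones down).

Ebb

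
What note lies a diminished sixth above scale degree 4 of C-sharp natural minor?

Db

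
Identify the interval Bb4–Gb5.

minor sixth

Counting letters B–C–D–E–F–G gives a sixth.
Bb→Gb = 8 semitones, 1 narrower than the major sixth (9), so minor.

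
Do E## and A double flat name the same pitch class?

No

Two spellings are enharmonically equivalent only if they share a pitch class.
Here E## → 6, Abb → 7; 6 ≠ 7, so they are not.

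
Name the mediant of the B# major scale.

D##

The B# major scale runs B# C## D## E# F## G## A##.
Degree 3 is D##.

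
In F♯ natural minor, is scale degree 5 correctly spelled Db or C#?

C#

Each scale degree takes a distinct letter name. Degree 5 of a scale on F must use the letter C.
C# and Db are enharmonically the same pitch, but only C# uses the letter C, so it is the correct spelling here.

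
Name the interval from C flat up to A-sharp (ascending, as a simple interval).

Counting letters C–D–E–F–G–A gives a sixth.
Cb→A# = 11 semitones, 2 wider than the major sixth (9), so doubly augmented.

doubly augmented sixth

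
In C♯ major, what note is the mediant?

E#

The C# major scale runs C# D# E# F# G# A# B#.
Degree 3 is E#.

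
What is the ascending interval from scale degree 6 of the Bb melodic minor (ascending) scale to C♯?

Scale degree 6 of Bb melodic minor (ascending) is G.
G up to C#: letters G→C make it a fourth; 6 semitones makes it augmented.

augmented fourth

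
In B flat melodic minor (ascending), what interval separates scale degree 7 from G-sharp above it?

Scale degree 7 of Bb melodic minor (ascending) is A.
A up to G#: letters A→G make it a seventh; 11 semitones makes it major.

major seventh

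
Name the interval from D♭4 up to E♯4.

The letter names run D→E, a span of 1 letter step, so the interval is some kind of second.
Db to E# is 4 semitones. A major second is 2, so 4 makes it doubly augmented.

doubly augmented second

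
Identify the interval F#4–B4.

perfect fourth

The letter names run F→B, a span of 3 letter steps, so the interval is some kind of fourth.
F# to B is 5 semitones. A perfect fourth is 5, so 5 makes it perfect.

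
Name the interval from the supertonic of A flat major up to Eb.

perfect fourth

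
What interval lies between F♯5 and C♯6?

Counting letters F–G–A–B–C gives a fifth.
F#→C# = 7 semitones, exactly the perfect fifth.

perfect fifth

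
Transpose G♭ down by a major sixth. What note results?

Bbb

G down a major sixth is Bb, so the target letter is B.
From Gb, a major sixth is 9 semitones down: Bbb.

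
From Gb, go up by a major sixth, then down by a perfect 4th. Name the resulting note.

Bb

A major sixth up from Gb is Eb (letter E, 9 semitones up).
A perfect fourth down from Eb is Bb (letter B, 5 semitones down).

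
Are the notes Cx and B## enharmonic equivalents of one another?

C## is pitch class 2; B## is pitch class 1.
The pitch classes differ (2 vs. 1), so they are not enharmonic equivalents.

No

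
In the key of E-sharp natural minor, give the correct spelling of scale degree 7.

The E# natural minor scale runs E# F## G# A# B# C# D#.
Degree 7 is D#.

D#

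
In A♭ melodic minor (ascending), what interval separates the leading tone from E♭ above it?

minor sixth

The leading tone of Ab melodic minor (ascending) is G.
G up to Eb: letters G→E make it a sixth; 8 semitones makes it minor.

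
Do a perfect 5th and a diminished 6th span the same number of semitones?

A perfect fifth spans 7 semitones; a diminished sixth spans 7.
They are enharmonically equivalent.

Yes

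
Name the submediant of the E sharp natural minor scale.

C#

The E# natural minor scale runs E# F## G# A# B# C# D#.
Degree 6 is C#.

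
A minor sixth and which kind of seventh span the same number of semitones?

A minor sixth spans 8 semitones.
A seventh spanning 8 semitones is doubly diminished (the major seventh is 11).

doubly diminished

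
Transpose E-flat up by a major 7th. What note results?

D

E up a major seventh is D#, so the target letter is D.
From Eb, a major seventh is 11 semitones up: D.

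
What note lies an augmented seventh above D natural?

C##

A seventh above D lands on the letter C.
An augmented seventh spans 12 semitones, so D moves to pitch class 2. On the letter C that is C##.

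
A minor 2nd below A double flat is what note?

A second below A lands on the letter G.
A minor second spans 1 semitone, so Abb moves to pitch class 6. On the letter G that is Gb.

Gb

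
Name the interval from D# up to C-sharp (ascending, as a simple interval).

Counting letters D–E–F–G–A–B–C gives a seventh.
D#→C# = 10 semitones, 1 narrower than the major seventh (11), so minor.

minor seventh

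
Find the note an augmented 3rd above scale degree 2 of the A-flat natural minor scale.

Scale degree 2 of Ab natural minor is Bb.
An augmented third (5 semitones) above Bb lands on the letter D, giving D#.

D#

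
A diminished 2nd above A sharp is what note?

Bb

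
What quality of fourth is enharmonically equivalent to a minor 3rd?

A minor third spans 3 semitones.
A fourth spanning 3 semitones is doubly diminished (the perfect fourth is 5).

doubly diminished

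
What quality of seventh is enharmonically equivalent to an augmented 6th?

An augmented sixth spans 10 semitones.
A seventh spanning 10 semitones is minor (the major seventh is 11).

minor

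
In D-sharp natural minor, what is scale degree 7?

C#

The D# natural minor scale runs D# E# F# G# A# B C#.
Degree 7 is C#.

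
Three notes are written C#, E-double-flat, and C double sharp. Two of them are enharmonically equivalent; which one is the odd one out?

In 12-tone equal temperament, enharmonic equivalents share a pitch class. C# is pitch class 1; Ebb is pitch class 2; C## is pitch class 2.
Ebb and C## share pitch class 2, while C# is pitch class 1.

C#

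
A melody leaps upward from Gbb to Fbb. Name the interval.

minor seventh

Counting letters G–A–B–C–D–E–F gives a seventh.
Gbb→Fbb = 10 semitones, 1 narrower than the major seventh (11), so minor.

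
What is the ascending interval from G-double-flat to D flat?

augmented fifth

Counting letters G–A–B–C–D gives a fifth.
Gbb→Db = 8 semitones, 1 wider than the perfect fifth (7), so augmented.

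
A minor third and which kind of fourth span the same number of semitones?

doubly diminished

A minor third spans 3 semitones.
A fourth spanning 3 semitones is doubly diminished (the perfect fourth is 5).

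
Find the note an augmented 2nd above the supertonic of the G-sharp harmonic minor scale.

The supertonic of G# harmonic minor is A#.
An augmented second (3 semitones) above A# lands on the letter B, giving B##.

B##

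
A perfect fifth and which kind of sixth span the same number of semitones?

diminished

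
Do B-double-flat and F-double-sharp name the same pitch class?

Two spellings are enharmonically equivalent only if they share a pitch class.
Here Bbb → 9, F## → 7; 7 ≠ 9, so they are not.

No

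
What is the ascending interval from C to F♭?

The letter names run C→F, a span of 3 letter steps, so the interval is some kind of fourth.
C to Fb is 4 semitones. A perfect fourth is 5, so 4 makes it diminished.

diminished fourth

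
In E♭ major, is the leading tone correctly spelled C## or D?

Each scale degree takes a distinct letter name. Degree 7 of a scale on E must use the letter D.
D and C## are enharmonically the same pitch, but only D uses the letter D, so it is the correct spelling here.

D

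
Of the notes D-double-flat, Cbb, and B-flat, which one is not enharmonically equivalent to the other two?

Dbb

In 12-tone equal temperament, enharmonic equivalents share a pitch class. Dbb is pitch class 0; Cbb is pitch class 10; Bb is pitch class 10.
Cbb and Bb share pitch class 10, while Dbb is pitch class 0.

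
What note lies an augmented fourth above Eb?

A fourth above E lands on the letter A.
An augmented fourth spans 6 semitones, so Eb moves to pitch class 9. On the letter A that is A.

A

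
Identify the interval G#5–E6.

minor sixth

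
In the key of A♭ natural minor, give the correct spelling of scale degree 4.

The Ab natural minor scale runs Ab Bb Cb Db Eb Fb Gb.
Degree 4 is Db.

Db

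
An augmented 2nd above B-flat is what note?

C#

A second above B lands on the letter C.
An augmented second spans 3 semitones, so Bb moves to pitch class 1. On the letter C that is C#.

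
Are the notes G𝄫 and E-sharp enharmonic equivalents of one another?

Yes

Gbb is pitch class 5; E# is pitch class 5.
All spellings map to pitch class 5, so they are enharmonically equivalent.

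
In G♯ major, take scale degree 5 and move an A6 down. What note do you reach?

Scale degree 5 of G# major is D#.
An augmented sixth (10 semitones) below D# lands on the letter F, giving F.

F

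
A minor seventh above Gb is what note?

A seventh above G lands on the letter F.
A minor seventh spans 10 semitones, so Gb moves to pitch class 4. On the letter F that is Fb.

Fb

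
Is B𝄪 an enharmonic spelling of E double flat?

No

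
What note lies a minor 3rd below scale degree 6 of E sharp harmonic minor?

Scale degree 6 of E# harmonic minor is C#.
A minor third (3 semitones) below C# lands on the letter A, giving A#.

A#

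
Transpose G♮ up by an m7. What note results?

F

G up a major seventh is F#, so the target letter is F.
From G, a minor seventh is 10 semitones up: F.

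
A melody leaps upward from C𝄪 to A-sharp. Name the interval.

minor sixth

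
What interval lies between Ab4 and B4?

augmented second

Counting letters A–B gives a second.
Ab→B = 3 semitones, 1 wider than the major second (2), so augmented.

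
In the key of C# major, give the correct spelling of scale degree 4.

F#

The C# major scale runs C# D# E# F# G# A# B#.
Degree 4 is F#.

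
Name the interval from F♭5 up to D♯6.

doubly augmented sixth

The letter names run F→D, a span of 5 letter steps, so the interval is some kind of sixth.
Fb to D# is 11 semitones. A major sixth is 9, so 11 makes it doubly augmented.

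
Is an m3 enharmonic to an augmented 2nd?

Yes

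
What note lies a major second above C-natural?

C up a major second is D, so the target letter is D.
From C, a major second is 2 semitones up: D.

D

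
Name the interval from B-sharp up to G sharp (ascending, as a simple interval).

The letter names run B→G, a span of 5 letter steps, so the interval is some kind of sixth.
B# to G# is 8 semitones. A major sixth is 9, so 8 makes it minor.

minor sixth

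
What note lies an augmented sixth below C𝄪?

E

C down a major sixth is Eb, so the target letter is E.
From C##, an augmented sixth is 10 semitones down: E.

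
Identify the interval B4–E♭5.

diminished fourth

The letter names run B→E, a span of 3 letter steps, so the interval is some kind of fourth.
B to Eb is 4 semitones. A perfect fourth is 5, so 4 makes it diminished.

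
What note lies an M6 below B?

A sixth below B lands on the letter D.
A major sixth spans 9 semitones, so B moves to pitch class 2. On the letter D that is D.

D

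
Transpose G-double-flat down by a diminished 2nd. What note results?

G down a major second is F, so the target letter is F.
From Gbb, a diminished second is 0 semitones down: F.

F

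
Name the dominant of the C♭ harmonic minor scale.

Degree 5 takes the letter 4 steps above C, which is G.
In harmonic minor, degree 5 sits 7 semitones above the tonic. Cb + 7 semitones is pitch class 6, spelled on G as Gb.

Gb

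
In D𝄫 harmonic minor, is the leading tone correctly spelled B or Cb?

Each scale degree takes a distinct letter name. Degree 7 of a scale on D must use the letter C.
Cb and B are enharmonically the same pitch, but only Cb uses the letter C, so it is the correct spelling here.

Cb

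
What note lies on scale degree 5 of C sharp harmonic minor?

G#

The C# harmonic minor scale runs C# D# E F# G# A B#.
Degree 5 is G#.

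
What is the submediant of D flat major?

Bb

The Db major scale runs Db Eb F Gb Ab Bb C.
Degree 6 is Bb.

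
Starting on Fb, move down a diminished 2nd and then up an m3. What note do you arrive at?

A diminished second down from Fb is E (letter E, 0 semitones down).
A minor third up from E is G (letter G, 3 semitones up).

G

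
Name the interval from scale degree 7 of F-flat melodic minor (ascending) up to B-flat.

perfect fifth

Scale degree 7 of Fb melodic minor (ascending) is Eb.
Eb up to Bb: letters E→B make it a fifth; 7 semitones makes it perfect.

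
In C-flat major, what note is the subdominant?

Fb

The Cb major scale runs Cb Db Eb Fb Gb Ab Bb.
Degree 4 is Fb.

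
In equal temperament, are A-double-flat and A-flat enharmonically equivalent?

No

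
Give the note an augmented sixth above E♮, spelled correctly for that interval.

A sixth above E lands on the letter C.
An augmented sixth spans 10 semitones, so E moves to pitch class 2. On the letter C that is C##.

C##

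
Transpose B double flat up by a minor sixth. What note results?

B up a major sixth is G#, so the target letter is G.
From Bbb, a minor sixth is 8 semitones up: Gbb.

Gbb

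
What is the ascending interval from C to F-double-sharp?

doubly augmented fourth

The letter names run C→F, a span of 3 letter steps, so the interval is some kind of fourth.
C to F## is 7 semitones. A perfect fourth is 5, so 7 makes it doubly augmented.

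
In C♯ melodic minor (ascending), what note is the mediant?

Degree 3 takes the letter 2 steps above C, which is E.
In melodic minor (ascending), degree 3 sits 3 semitones above the tonic. C# + 3 semitones is pitch class 4, spelled on E as E.

E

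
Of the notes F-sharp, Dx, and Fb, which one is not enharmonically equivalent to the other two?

F#

In 12-tone equal temperament, enharmonic equivalents share a pitch class. F# is pitch class 6; D## is pitch class 4; Fb is pitch class 4.
D## and Fb share pitch class 4, while F# is pitch class 6.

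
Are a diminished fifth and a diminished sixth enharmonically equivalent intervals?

A diminished fifth spans 6 semitones; a diminished sixth spans 7.
The spans differ, so they are not enharmonic equivalents.

No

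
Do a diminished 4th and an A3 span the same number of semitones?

No

A diminished fourth spans 4 semitones; an augmented third spans 5.
The spans differ, so they are not enharmonic equivalents.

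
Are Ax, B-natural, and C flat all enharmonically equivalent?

A## = pitch class 11 and B = pitch class 11 and Cb = pitch class 11 — the same pitch class, so they are enharmonic equivalents.

Yes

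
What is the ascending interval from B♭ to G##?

Counting letters B–C–D–E–F–G gives a sixth.
Bb→G## = 11 semitones, 2 wider than the major sixth (9), so doubly augmented.

doubly augmented sixth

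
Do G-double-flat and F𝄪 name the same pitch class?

No

Gbb is pitch class 5; F## is pitch class 7.
The pitch classes differ (5 vs. 7), so they are not enharmonic equivalents.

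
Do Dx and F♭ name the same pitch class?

Yes

D## = pitch class 4 and Fb = pitch class 4 — the same pitch class, so they are enharmonic equivalents.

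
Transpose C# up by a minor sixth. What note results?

A

A sixth above C lands on the letter A.
A minor sixth spans 8 semitones, so C# moves to pitch class 9. On the letter A that is A.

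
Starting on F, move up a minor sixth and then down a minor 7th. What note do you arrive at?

A minor sixth up from F is Db (letter D, 8 semitones up).
A minor seventh down from Db is Eb (letter E, 10 semitones down).

Eb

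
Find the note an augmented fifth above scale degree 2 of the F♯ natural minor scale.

D##

Scale degree 2 of F# natural minor is G#.
An augmented fifth (8 semitones) above G# lands on the letter D, giving D##.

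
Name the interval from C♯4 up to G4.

Counting letters C–D–E–F–G gives a fifth.
C#→G = 6 semitones, 1 narrower than the perfect fifth (7), so diminished.

diminished fifth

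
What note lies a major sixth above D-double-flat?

Bbb

A sixth above D lands on the letter B.
A major sixth spans 9 semitones, so Dbb moves to pitch class 9. On the letter B that is Bbb.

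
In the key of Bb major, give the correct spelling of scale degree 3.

D

Degree 3 takes the letter 2 steps above B, which is D.
In major, degree 3 sits 4 semitones above the tonic. Bb + 4 semitones is pitch class 2, spelled on D as D.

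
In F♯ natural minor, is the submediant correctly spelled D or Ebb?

Each scale degree takes a distinct letter name. Degree 6 of a scale on F must use the letter D.
D and Ebb are enharmonically the same pitch, but only D uses the letter D, so it is the correct spelling here.

D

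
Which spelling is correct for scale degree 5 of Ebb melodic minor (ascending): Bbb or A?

Bbb

Each scale degree takes a distinct letter name. Degree 5 of a scale on E must use the letter B.
Bbb and A are enharmonically the same pitch, but only Bbb uses the letter B, so it is the correct spelling here.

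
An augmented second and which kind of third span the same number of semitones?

minor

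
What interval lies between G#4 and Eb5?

diminished sixth

Counting letters G–A–B–C–D–E gives a sixth.
G#→Eb = 7 semitones, 2 narrower than the major sixth (9), so diminished.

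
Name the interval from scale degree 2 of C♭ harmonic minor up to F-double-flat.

diminished third

Scale degree 2 of Cb harmonic minor is Db.
Db up to Fbb: letters D→F make it a third; 2 semitones makes it diminished.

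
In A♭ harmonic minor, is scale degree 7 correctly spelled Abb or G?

G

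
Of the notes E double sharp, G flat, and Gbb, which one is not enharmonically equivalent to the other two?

In 12-tone equal temperament, enharmonic equivalents share a pitch class. E## is pitch class 6; Gb is pitch class 6; Gbb is pitch class 5.
E## and Gb share pitch class 6, while Gbb is pitch class 5.

Gbb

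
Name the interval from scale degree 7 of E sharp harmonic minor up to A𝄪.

perfect fifth

Scale degree 7 of E# harmonic minor is D##.
D## up to A##: letters D→A make it a fifth; 7 semitones makes it perfect.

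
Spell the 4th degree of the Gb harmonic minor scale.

Cb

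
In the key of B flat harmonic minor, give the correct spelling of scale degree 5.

The Bb harmonic minor scale runs Bb C Db Eb F Gb A.
Degree 5 is F.

F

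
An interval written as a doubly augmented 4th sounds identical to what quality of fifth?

perfect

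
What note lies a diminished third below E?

C##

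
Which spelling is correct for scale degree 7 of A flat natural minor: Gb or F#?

Gb

Each scale degree takes a distinct letter name. Degree 7 of a scale on A must use the letter G.
Gb and F# are enharmonically the same pitch, but only Gb uses the letter G, so it is the correct spelling here.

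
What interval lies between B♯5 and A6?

diminished seventh

Counting letters B–C–D–E–F–G–A gives a seventh.
B#→A = 9 semitones, 2 narrower than the major seventh (11), so diminished.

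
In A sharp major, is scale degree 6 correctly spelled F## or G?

F##

Each scale degree takes a distinct letter name. Degree 6 of a scale on A must use the letter F.
F## and G are enharmonically the same pitch, but only F## uses the letter F, so it is the correct spelling here.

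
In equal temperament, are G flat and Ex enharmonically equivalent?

Gb is pitch class 6; E## is pitch class 6.
All spellings map to pitch class 6, so they are enharmonically equivalent.

Yes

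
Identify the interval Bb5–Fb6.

diminished fifth

Counting letters B–C–D–E–F gives a fifth.
Bb→Fb = 6 semitones, 1 narrower than the perfect fifth (7), so diminished.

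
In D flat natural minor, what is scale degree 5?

The Db natural minor scale runs Db Eb Fb Gb Ab Bbb Cb.
Degree 5 is Ab.

Ab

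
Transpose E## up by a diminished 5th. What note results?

E up a perfect fifth is B, so the target letter is B.
From E##, a diminished fifth is 6 semitones up: B#.

B#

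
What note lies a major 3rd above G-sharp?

B#

G up a major third is B, so the target letter is B.
From G#, a major third is 4 semitones up: B#.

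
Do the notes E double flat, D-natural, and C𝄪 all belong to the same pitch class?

Ebb = pitch class 2 and D = pitch class 2 and C## = pitch class 2 — the same pitch class, so they are enharmonic equivalents.

Yes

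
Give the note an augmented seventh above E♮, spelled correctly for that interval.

E up a major seventh is D#, so the target letter is D.
From E, an augmented seventh is 12 semitones up: D##.

D##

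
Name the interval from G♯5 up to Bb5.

Counting letters G–A–B gives a third.
G#→Bb = 2 semitones, 2 narrower than the major third (4), so diminished.

diminished third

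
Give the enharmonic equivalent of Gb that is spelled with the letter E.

E##

Gb is pitch class 6. The letter E alone is pitch class 4.
To reach pitch class 6 from E requires an offset of +2 semitones, i.e. double sharp: E##.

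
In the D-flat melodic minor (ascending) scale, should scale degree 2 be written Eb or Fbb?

Eb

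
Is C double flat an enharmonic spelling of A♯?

Cbb is pitch class 10; A# is pitch class 10.
All spellings map to pitch class 10, so they are enharmonically equivalent.

Yes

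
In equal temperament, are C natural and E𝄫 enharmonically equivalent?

C is pitch class 0; Ebb is pitch class 2.
The pitch classes differ (0 vs. 2), so they are not enharmonic equivalents.

No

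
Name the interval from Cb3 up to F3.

augmented fourth

Counting letters C–D–E–F gives a fourth.
Cb→F = 6 semitones, 1 wider than the perfect fourth (5), so augmented.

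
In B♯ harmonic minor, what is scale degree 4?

Degree 4 takes the letter 3 steps above B, which is E.
In harmonic minor, degree 4 sits 5 semitones above the tonic. B# + 5 semitones is pitch class 5, spelled on E as E#.

E#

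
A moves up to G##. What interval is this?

augmented seventh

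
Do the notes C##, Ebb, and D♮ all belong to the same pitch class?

C## is pitch class 2; Ebb is pitch class 2; D is pitch class 2.
All spellings map to pitch class 2, so they are enharmonically equivalent.

Yes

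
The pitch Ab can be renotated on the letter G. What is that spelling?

G#

Plain G sits 1 semitone below Ab, so on the letter G the same pitch needs a sharp: G#.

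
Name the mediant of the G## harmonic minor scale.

B#

Degree 3 takes the letter 2 steps above G, which is B.
In harmonic minor, degree 3 sits 3 semitones above the tonic. G## + 3 semitones is pitch class 0, spelled on B as B#.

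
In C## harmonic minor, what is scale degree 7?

B##

Degree 7 takes the letter 6 steps above C, which is B.
In harmonic minor, degree 7 sits 11 semitones above the tonic. C## + 11 semitones is pitch class 1, spelled on B as B##.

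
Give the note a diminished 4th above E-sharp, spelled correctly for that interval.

A

E up a perfect fourth is A, so the target letter is A.
From E#, a diminished fourth is 4 semitones up: A.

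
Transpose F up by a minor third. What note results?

A third above F lands on the letter A.
A minor third spans 3 semitones, so F moves to pitch class 8. On the letter A that is Ab.

Ab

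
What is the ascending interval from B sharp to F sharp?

The letter names run B→F, a span of 4 letter steps, so the interval is some kind of fifth.
B# to F# is 6 semitones. A perfect fifth is 7, so 6 makes it diminished.

diminished fifth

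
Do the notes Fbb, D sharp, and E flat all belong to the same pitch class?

Fbb = pitch class 3 and D# = pitch class 3 and Eb = pitch class 3 — the same pitch class, so they are enharmonic equivalents.

Yes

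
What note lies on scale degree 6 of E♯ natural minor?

C#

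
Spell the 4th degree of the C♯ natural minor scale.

F#

The C# natural minor scale runs C# D# E F# G# A B.
Degree 4 is F#.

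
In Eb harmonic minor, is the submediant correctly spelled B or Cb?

Cb

Each scale degree takes a distinct letter name. Degree 6 of a scale on E must use the letter C.
Cb and B are enharmonically the same pitch, but only Cb uses the letter C, so it is the correct spelling here.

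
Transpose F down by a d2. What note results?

E#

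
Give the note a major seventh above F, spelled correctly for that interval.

A seventh above F lands on the letter E.
A major seventh spans 11 semitones, so F moves to pitch class 4. On the letter E that is E.

E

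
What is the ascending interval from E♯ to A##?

The letter names run E→A, a span of 3 letter steps, so the interval is some kind of fourth.
E# to A## is 6 semitones. A perfect fourth is 5, so 6 makes it augmented.

augmented fourth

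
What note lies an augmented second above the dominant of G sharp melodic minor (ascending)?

The dominant of G# melodic minor (ascending) is D#.
An augmented second (3 semitones) above D# lands on the letter E, giving E##.

E##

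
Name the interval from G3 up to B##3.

doubly augmented third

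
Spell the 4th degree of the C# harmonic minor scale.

F#

The C# harmonic minor scale runs C# D# E F# G# A B#.
Degree 4 is F#.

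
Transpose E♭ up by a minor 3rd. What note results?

A third above E lands on the letter G.
A minor third spans 3 semitones, so Eb moves to pitch class 6. On the letter G that is Gb.

Gb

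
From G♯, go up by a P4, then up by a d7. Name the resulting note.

Bb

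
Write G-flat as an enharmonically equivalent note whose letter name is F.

Gb is pitch class 6. The letter F alone is pitch class 5.
To reach pitch class 6 from F requires an offset of +1 semitone, i.e. sharp: F#.

F#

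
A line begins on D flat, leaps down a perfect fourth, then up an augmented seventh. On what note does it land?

G#

A perfect fourth down from Db is Ab (letter A, 5 semitones down).
An augmented seventh up from Ab is G# (letter G, 12 semitones up).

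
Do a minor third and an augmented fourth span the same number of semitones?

A minor third spans 3 semitones; an augmented fourth spans 6.
The spans differ, so they are not enharmonic equivalents.

No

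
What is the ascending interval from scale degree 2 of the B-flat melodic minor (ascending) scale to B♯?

Scale degree 2 of Bb melodic minor (ascending) is C.
C up to B#: letters C→B make it a seventh; 12 semitones makes it augmented.

augmented seventh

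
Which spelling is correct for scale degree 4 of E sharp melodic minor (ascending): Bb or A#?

A#

Each scale degree takes a distinct letter name. Degree 4 of a scale on E must use the letter A.
A# and Bb are enharmonically the same pitch, but only A# uses the letter A, so it is the correct spelling here.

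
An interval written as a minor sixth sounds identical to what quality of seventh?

doubly diminished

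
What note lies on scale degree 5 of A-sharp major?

E#

The A# major scale runs A# B# C## D# E# F## G##.
Degree 5 is E#.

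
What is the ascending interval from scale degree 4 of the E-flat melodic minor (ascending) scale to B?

Scale degree 4 of Eb melodic minor (ascending) is Ab.
Ab up to B: letters A→B make it a second; 3 semitones makes it augmented.

augmented second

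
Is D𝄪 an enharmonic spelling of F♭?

Yes

D## = pitch class 4 and Fb = pitch class 4 — the same pitch class, so they are enharmonic equivalents.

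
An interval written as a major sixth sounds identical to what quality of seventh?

A major sixth spans 9 semitones.
A seventh spanning 9 semitones is diminished (the major seventh is 11).

diminished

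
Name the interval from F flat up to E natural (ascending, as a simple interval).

augmented seventh

The letter names run F→E, a span of 6 letter steps, so the interval is some kind of seventh.
Fb to E is 12 semitones. A major seventh is 11, so 12 makes it augmented.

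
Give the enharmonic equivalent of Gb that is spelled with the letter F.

Gb is pitch class 6. The letter F alone is pitch class 5.
To reach pitch class 6 from F requires an offset of +1 semitone, i.e. sharp: F#.

F#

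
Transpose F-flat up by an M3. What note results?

Ab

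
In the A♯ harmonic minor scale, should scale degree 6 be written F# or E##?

F#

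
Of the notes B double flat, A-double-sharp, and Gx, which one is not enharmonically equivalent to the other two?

In 12-tone equal temperament, enharmonic equivalents share a pitch class. Bbb is pitch class 9; A## is pitch class 11; G## is pitch class 9.
Bbb and G## share pitch class 9, while A## is pitch class 11.

A##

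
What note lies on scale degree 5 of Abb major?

The Abb major scale runs Abb Bbb Cb Dbb Ebb Fb Gb.
Degree 5 is Ebb.

Ebb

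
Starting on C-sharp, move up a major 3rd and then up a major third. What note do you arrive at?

A major third up from C# is E# (letter E, 4 semitones up).
A major third up from E# is G## (letter G, 4 semitones up).

G##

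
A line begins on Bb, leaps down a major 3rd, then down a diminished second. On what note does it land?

F#

A major third down from Bb is Gb (letter G, 4 semitones down).
A diminished second down from Gb is F# (letter F, 0 semitones down).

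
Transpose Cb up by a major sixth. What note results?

A sixth above C lands on the letter A.
A major sixth spans 9 semitones, so Cb moves to pitch class 8. On the letter A that is Ab.

Ab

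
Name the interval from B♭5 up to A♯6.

The letter names run B→A, a span of 6 letter steps, so the interval is some kind of seventh.
Bb to A# is 12 semitones. A major seventh is 11, so 12 makes it augmented.

augmented seventh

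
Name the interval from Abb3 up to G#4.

doubly augmented seventh

Counting letters A–B–C–D–E–F–G gives a seventh.
Abb→G# = 13 semitones, 2 wider than the major seventh (11), so doubly augmented.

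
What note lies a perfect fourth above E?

A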